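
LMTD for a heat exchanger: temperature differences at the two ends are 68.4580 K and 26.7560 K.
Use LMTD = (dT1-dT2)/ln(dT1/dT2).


dT1/dT2 = 2.5586
ln(dT1/dT2) = 0.9395
LMTD = 41.7020 / 0.9395 = 44.3893 K

44.3893 K


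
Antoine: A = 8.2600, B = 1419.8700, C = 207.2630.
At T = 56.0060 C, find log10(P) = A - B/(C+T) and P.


C+T = 263.2690
B/(C+T) = 5.3932
log10(P) = 8.2600 - 5.3932 = 2.8668
P = 10^2.8668 = 735.8190 mmHg

735.8190 mmHg


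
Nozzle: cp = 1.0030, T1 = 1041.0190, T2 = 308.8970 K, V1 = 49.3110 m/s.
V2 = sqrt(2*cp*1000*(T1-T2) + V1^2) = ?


dT = 732.1220 K
2*cp*1000*dT = 1468636.7320
V1^2 = 2431.5747
V2 = sqrt(1471068.3067) = 1212.8760 m/s

1212.8760 m/s


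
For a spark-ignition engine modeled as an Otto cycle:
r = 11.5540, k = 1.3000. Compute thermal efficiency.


r^(k-1) = 2.0836
eta = 1 - 1/2.0836 = 0.5201 = 52.0067%

52.0067%


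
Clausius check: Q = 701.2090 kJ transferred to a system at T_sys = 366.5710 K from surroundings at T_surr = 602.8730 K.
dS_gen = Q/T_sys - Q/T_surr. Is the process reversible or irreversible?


dS_sys = 701.2090/366.5710 = 1.9129 kJ/K
dS_surr = -701.2090/602.8730 = -1.1631 kJ/K
dS_gen = 1.9129 - 1.1631 = 0.7498 kJ/K (irreversible)

dS_gen = 0.7498 kJ/K, irreversible


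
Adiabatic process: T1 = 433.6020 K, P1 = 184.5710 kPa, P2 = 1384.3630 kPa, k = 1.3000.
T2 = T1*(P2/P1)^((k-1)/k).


(k-1)/k = 0.2308
(P2/P1)^exp = 1.5920
T2 = 433.6020 * 1.5920 = 690.2944 K

690.2944 K


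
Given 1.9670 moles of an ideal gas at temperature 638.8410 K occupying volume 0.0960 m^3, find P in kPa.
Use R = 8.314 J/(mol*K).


P = nRT/V = 1.9670 * 8.314 * 638.8410 / 0.0960
= 10447.3745 / 0.0960 = 108826.8172 Pa = 108.8268 kPa

108.8268 kPa


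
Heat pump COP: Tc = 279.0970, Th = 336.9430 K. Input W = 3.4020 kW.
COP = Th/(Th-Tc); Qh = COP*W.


COP = 336.9430 / 57.8460 = 5.8248
Qh = 5.8248 * 3.4020 = 19.8161 kW

COP = 5.8248, Qh = 19.8161 kW


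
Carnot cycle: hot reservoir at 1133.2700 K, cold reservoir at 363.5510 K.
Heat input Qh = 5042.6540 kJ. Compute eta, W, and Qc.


eta = 1 - 363.5510/1133.2700 = 0.6792
W = 0.6792 * 5042.6540 = 3424.9796 kJ
Qc = 5042.6540 - 3424.9796 = 1617.6744 kJ

eta = 67.9202%, W = 3424.9796 kJ, Qc = 1617.6744 kJ


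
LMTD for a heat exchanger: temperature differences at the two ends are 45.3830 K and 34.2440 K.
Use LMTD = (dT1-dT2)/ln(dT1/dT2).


dT1/dT2 = 1.3253
ln(dT1/dT2) = 0.2816
LMTD = 11.1390 / 0.2816 = 39.5524 K

39.5524 K


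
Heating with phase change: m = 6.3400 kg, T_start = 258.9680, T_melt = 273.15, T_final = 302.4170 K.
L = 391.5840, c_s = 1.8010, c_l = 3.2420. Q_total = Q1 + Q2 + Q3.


Q1 (sensible, solid) = 6.3400 * 1.8010 * 14.1820 = 161.9349 kJ
Q2 (latent) = 6.3400 * 391.5840 = 2482.6426 kJ
Q3 (sensible, liquid) = 6.3400 * 3.2420 * 29.2670 = 601.5621 kJ
Q_total = 3246.1396 kJ

3246.1396 kJ


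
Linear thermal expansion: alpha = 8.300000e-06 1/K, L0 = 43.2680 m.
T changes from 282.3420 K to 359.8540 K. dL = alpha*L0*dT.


dT = 77.5120 K
dL = 8.300000e-06 * 43.2680 * 77.5120 = 0.027836 m
L_final = 43.295836 m

dL = 0.027836 m


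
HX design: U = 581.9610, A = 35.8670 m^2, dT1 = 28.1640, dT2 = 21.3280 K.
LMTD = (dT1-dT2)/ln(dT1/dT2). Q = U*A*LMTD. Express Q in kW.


LMTD = 24.5878 K
Q = 581.9610 * 35.8670 * 24.5878 = 513226.4239 W = 513.2264 kW

513.2264 kW


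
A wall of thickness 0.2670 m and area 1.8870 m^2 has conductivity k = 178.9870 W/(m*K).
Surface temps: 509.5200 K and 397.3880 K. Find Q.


dT = 112.1320 K
Q = 178.9870 * 1.8870 * 112.1320 / 0.2670 = 141844.2372 W

141844.2372 W


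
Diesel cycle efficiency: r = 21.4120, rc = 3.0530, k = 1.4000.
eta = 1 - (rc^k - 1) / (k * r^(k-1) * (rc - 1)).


r^(k-1) = 3.4061
rc^k = 4.7711
eta = 0.6148 = 61.4799%

61.4799%


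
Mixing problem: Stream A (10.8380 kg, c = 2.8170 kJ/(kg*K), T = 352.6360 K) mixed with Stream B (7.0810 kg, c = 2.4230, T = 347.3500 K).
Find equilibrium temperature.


num = 16725.7802
den = 47.6879
Tf = 350.7342 K

350.7342 K


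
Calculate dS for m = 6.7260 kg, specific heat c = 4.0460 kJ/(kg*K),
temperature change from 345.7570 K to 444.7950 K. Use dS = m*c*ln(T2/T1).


T2/T1 = 1.2864
ln(T2/T1) = 0.2519
dS = 6.7260 * 4.0460 * 0.2519 = 6.8544 kJ/K

6.8544 kJ/K


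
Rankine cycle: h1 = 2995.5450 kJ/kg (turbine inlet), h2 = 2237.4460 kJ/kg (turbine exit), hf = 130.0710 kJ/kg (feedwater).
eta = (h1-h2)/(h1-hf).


W = 758.0990 kJ/kg
Q_in = 2865.4740 kJ/kg
eta = 0.2646 = 26.4563%

eta = 26.4563%


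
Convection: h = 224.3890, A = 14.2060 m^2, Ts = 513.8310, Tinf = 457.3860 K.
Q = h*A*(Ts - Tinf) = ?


dT = 56.4450 K
Q = 224.3890 * 14.2060 * 56.4450 = 179928.0407 W

179928.0407 W


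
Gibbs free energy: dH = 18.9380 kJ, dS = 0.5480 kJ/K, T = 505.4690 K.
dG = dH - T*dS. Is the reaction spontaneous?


T*dS = 505.4690 * 0.5480 = 276.9970 kJ
dG = 18.9380 - 276.9970 = -258.0590 kJ (spontaneous)

dG = -258.0590 kJ, spontaneous


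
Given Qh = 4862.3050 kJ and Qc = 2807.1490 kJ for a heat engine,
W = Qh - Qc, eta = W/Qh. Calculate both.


W = 4862.3050 - 2807.1490 = 2055.1560 kJ
eta = 2055.1560 / 4862.3050 = 0.4227 = 42.2671%

W = 2055.1560 kJ, eta = 42.2671%


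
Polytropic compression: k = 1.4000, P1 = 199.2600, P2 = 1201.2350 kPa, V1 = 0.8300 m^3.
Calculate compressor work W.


(k-1)/k = 0.2857
(P2/P1)^exp = 1.6708
W = 3.5000 * 199.2600 * 0.8300 * (1.6708 - 1) = 388.2751 kJ

388.2751 kJ


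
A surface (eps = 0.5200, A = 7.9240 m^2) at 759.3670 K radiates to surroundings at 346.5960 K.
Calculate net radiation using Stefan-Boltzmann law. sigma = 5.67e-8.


T^4 = 3.3251e+11
Tsurr^4 = 1.4431e+10
Q = 0.5200 * 5.67e-8 * 7.9240 * 3.1808e+11 = 74313.5889 W

74313.5889 W


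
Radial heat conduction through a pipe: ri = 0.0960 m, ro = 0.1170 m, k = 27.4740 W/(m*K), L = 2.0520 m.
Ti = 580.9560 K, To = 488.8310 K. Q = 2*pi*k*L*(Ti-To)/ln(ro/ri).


dT = 92.1250 K
ln(ro/ri) = 0.1978
Q = 2*pi*27.4740*2.0520*92.1250 / 0.1978 = 164958.1637 W

164958.1637 W


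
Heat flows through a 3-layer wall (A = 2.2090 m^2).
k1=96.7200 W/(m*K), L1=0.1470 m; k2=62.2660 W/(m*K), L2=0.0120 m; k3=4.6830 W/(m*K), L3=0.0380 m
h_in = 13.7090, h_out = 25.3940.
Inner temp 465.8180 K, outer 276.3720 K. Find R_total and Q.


R_conv_in = 1/(13.7090*2.2090) = 0.0330
R_1 = 0.1470/(96.7200*2.2090) = 0.0007
R_2 = 0.0120/(62.2660*2.2090) = 8.7244e-05
R_3 = 0.0380/(4.6830*2.2090) = 0.0037
R_conv_out = 1/(25.3940*2.2090) = 0.0178
R_total = 0.0553 K/W
Q = 189.4460 / 0.0553 = 3425.9692 W

R_total = 0.0553 K/W, Q = 3425.9692 W


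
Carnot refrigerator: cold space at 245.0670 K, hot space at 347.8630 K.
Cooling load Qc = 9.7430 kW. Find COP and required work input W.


COP = 245.0670 / 102.7960 = 2.3840
W = 9.7430 / 2.3840 = 4.0868 kW

COP = 2.3840, W = 4.0868 kW


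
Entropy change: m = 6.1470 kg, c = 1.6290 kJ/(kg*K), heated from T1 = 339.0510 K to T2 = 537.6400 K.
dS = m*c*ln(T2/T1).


T2/T1 = 1.5857
ln(T2/T1) = 0.4610
dS = 6.1470 * 1.6290 * 0.4610 = 4.6166 kJ/K

4.6166 kJ/K


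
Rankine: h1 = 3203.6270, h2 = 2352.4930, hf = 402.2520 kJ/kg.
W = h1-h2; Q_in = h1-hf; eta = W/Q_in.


W = 851.1340 kJ/kg
Q_in = 2801.3750 kJ/kg
eta = 0.3038 = 30.3827%

eta = 30.3827%


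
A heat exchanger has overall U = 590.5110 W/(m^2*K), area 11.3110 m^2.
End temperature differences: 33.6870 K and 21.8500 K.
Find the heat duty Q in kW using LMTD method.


LMTD = 27.3428 K
Q = 590.5110 * 11.3110 * 27.3428 = 182629.9230 W = 182.6299 kW

182.6299 kW


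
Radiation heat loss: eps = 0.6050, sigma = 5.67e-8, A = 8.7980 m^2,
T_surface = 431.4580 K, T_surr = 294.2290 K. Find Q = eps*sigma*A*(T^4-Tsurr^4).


T^4 = 3.4654e+10
Tsurr^4 = 7.4945e+09
Q = 0.6050 * 5.67e-8 * 8.7980 * 2.7160e+10 = 8196.8183 W

8196.8183 W


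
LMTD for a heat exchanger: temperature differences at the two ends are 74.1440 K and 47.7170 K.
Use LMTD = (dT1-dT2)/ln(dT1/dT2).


dT1/dT2 = 1.5538
ln(dT1/dT2) = 0.4407
LMTD = 26.4270 / 0.4407 = 59.9630 K

59.9630 K


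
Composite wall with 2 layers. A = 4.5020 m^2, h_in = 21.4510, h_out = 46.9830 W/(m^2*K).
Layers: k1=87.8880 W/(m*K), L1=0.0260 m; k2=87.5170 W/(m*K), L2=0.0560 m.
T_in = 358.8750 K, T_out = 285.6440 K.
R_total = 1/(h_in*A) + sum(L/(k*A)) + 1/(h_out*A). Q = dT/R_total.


R_conv_in = 1/(21.4510*4.5020) = 0.0104
R_1 = 0.0260/(87.8880*4.5020) = 6.5711e-05
R_2 = 0.0560/(87.5170*4.5020) = 0.0001
R_conv_out = 1/(46.9830*4.5020) = 0.0047
R_total = 0.0153 K/W
Q = 73.2310 / 0.0153 = 4789.3106 W

R_total = 0.0153 K/W, Q = 4789.3106 W


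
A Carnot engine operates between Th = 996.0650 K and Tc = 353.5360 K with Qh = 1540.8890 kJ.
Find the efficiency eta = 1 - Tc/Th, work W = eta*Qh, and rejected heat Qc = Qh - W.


eta = 1 - 353.5360/996.0650 = 0.6451
W = 0.6451 * 1540.8890 = 993.9772 kJ
Qc = 1540.8890 - 993.9772 = 546.9118 kJ

eta = 64.5067%, W = 993.9772 kJ, Qc = 546.9118 kJ


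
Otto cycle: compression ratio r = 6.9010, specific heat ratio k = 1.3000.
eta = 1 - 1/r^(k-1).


r^(k-1) = 1.7851
eta = 1 - 1/1.7851 = 0.4398 = 43.9822%

43.9822%


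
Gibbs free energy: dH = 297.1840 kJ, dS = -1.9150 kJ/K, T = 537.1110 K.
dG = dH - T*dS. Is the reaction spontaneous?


T*dS = 537.1110 * -1.9150 = -1028.5676 kJ
dG = 297.1840 + 1028.5676 = 1325.7516 kJ (non-spontaneous)

dG = 1325.7516 kJ, non-spontaneous


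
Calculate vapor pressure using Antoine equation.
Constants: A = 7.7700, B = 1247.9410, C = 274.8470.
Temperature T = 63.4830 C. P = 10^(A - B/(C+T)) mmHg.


C+T = 338.3300
B/(C+T) = 3.6885
log10(P) = 7.7700 - 3.6885 = 4.0815
P = 10^4.0815 = 12063.3546 mmHg

12063.3546 mmHg


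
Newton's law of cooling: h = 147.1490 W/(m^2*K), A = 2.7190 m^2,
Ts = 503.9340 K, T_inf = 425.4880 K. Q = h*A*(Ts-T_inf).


dT = 78.4460 K
Q = 147.1490 * 2.7190 * 78.4460 = 31386.0980 W

31386.0980 W


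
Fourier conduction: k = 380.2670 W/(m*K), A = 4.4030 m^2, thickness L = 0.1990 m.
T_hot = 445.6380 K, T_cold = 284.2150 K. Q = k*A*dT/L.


dT = 161.4230 K
Q = 380.2670 * 4.4030 * 161.4230 / 0.1990 = 1358156.0164 W

1358156.0164 W


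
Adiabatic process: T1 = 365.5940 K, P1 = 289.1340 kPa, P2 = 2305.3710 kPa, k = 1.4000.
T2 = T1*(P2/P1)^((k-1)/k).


(k-1)/k = 0.2857
(P2/P1)^exp = 1.8097
T2 = 365.5940 * 1.8097 = 661.6236 K

661.6236 K


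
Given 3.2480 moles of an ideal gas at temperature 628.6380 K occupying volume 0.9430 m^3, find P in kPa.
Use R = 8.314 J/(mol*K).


P = nRT/V = 3.2480 * 8.314 * 628.6380 / 0.9430
= 16975.6601 / 0.9430 = 18001.7604 Pa = 18.0018 kPa

18.0018 kPa


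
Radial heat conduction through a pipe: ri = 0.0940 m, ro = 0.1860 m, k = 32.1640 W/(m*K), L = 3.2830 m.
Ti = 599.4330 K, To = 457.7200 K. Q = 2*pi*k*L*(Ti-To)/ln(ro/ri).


dT = 141.7130 K
ln(ro/ri) = 0.6825
Q = 2*pi*32.1640*3.2830*141.7130 / 0.6825 = 137771.2043 W

137771.2043 W


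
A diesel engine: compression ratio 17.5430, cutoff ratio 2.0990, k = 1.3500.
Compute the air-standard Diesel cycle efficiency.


r^(k-1) = 2.7254
rc^k = 2.7209
eta = 0.5744 = 57.4407%

57.4407%


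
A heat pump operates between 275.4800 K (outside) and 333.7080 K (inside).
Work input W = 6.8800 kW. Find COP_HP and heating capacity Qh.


COP = 333.7080 / 58.2280 = 5.7311
Qh = 5.7311 * 6.8800 = 39.4297 kW

COP = 5.7311, Qh = 39.4297 kW


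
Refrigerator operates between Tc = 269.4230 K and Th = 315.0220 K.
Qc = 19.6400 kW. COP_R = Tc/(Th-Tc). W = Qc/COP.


COP = 269.4230 / 45.5990 = 5.9085
W = 19.6400 / 5.9085 = 3.3240 kW

COP = 5.9085, W = 3.3240 kW


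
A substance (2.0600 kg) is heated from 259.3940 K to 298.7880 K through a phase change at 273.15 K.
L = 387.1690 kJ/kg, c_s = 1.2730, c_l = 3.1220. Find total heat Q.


Q1 (sensible, solid) = 2.0600 * 1.2730 * 13.7560 = 36.0735 kJ
Q2 (latent) = 2.0600 * 387.1690 = 797.5681 kJ
Q3 (sensible, liquid) = 2.0600 * 3.1220 * 25.6380 = 164.8862 kJ
Q_total = 998.5278 kJ

998.5278 kJ


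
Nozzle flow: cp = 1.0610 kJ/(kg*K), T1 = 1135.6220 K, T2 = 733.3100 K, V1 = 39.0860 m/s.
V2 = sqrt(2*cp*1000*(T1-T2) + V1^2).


dT = 402.3120 K
2*cp*1000*dT = 853706.0640
V1^2 = 1527.7154
V2 = sqrt(855233.7794) = 924.7885 m/s

924.7885 m/s


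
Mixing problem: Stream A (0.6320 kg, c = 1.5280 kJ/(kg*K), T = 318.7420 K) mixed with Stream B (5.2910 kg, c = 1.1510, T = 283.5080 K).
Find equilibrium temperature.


num = 2034.3549
den = 7.0556
Tf = 288.3304 K

288.3304 K


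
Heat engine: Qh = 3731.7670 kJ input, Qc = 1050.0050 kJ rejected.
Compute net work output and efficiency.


W = 3731.7670 - 1050.0050 = 2681.7620 kJ
eta = 2681.7620 / 3731.7670 = 0.7186 = 71.8631%

W = 2681.7620 kJ, eta = 71.8631%


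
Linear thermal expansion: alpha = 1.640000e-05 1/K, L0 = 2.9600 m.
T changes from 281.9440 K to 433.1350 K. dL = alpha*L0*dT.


dT = 151.1910 K
dL = 1.640000e-05 * 2.9600 * 151.1910 = 0.007339 m
L_final = 2.967339 m

dL = 0.007339 m


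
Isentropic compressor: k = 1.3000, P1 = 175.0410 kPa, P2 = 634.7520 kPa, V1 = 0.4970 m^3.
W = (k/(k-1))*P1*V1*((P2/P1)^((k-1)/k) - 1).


(k-1)/k = 0.2308
(P2/P1)^exp = 1.3462
W = 4.3333 * 175.0410 * 0.4970 * (1.3462 - 1) = 130.5076 kJ

130.5076 kJ


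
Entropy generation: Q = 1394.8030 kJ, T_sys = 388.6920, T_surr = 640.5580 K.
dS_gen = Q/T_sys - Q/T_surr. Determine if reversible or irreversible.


dS_sys = 1394.8030/388.6920 = 3.5885 kJ/K
dS_surr = -1394.8030/640.5580 = -2.1775 kJ/K
dS_gen = 3.5885 - 2.1775 = 1.4110 kJ/K (irreversible)

dS_gen = 1.4110 kJ/K, irreversible


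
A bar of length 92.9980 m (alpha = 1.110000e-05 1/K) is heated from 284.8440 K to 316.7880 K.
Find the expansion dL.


dT = 31.9440 K
dL = 1.110000e-05 * 92.9980 * 31.9440 = 0.032975 m
L_final = 93.030975 m

dL = 0.032975 m


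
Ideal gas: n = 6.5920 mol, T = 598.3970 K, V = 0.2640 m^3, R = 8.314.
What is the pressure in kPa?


P = nRT/V = 6.5920 * 8.314 * 598.3970 / 0.2640
= 32795.6790 / 0.2640 = 124226.0567 Pa = 124.2261 kPa

124.2261 kPa


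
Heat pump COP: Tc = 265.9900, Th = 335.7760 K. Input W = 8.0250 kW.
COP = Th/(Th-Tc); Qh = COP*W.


COP = 335.7760 / 69.7860 = 4.8115
Qh = 4.8115 * 8.0250 = 38.6124 kW

COP = 4.8115, Qh = 38.6124 kW


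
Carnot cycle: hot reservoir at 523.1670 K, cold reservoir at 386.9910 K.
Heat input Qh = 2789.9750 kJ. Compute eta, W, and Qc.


eta = 1 - 386.9910/523.1670 = 0.2603
W = 0.2603 * 2789.9750 = 726.2072 kJ
Qc = 2789.9750 - 726.2072 = 2063.7678 kJ

eta = 26.0292%, W = 726.2072 kJ, Qc = 2063.7678 kJ


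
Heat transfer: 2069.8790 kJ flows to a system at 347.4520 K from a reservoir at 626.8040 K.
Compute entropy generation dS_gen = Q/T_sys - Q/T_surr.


dS_sys = 2069.8790/347.4520 = 5.9573 kJ/K
dS_surr = -2069.8790/626.8040 = -3.3023 kJ/K
dS_gen = 5.9573 - 3.3023 = 2.6550 kJ/K (irreversible)

dS_gen = 2.6550 kJ/K, irreversible


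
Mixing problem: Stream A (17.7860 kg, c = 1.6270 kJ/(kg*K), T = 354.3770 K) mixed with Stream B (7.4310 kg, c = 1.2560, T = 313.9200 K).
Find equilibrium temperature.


num = 13184.8194
den = 38.2712
Tf = 344.5106 K

344.5106 K


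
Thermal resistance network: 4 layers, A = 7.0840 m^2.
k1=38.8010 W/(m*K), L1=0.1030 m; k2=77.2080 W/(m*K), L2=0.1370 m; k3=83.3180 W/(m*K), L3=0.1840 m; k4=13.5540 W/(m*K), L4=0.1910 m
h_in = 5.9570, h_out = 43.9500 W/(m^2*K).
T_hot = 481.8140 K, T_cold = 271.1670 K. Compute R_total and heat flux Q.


R_conv_in = 1/(5.9570*7.0840) = 0.0237
R_1 = 0.1030/(38.8010*7.0840) = 0.0004
R_2 = 0.1370/(77.2080*7.0840) = 0.0003
R_3 = 0.1840/(83.3180*7.0840) = 0.0003
R_4 = 0.1910/(13.5540*7.0840) = 0.0020
R_conv_out = 1/(43.9500*7.0840) = 0.0032
R_total = 0.0298 K/W
Q = 210.6470 / 0.0298 = 7060.3686 W

R_total = 0.0298 K/W, Q = 7060.3686 W


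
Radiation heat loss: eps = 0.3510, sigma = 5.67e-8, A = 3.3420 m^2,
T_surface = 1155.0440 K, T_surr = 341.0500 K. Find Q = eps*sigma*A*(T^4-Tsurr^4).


T^4 = 1.7799e+12
Tsurr^4 = 1.3529e+10
Q = 0.3510 * 5.67e-8 * 3.3420 * 1.7664e+12 = 117483.5325 W

117483.5325 W


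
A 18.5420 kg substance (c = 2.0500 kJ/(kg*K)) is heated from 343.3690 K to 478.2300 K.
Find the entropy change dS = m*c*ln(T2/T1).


T2/T1 = 1.3928
ln(T2/T1) = 0.3313
dS = 18.5420 * 2.0500 * 0.3313 = 12.5925 kJ/K

12.5925 kJ/K


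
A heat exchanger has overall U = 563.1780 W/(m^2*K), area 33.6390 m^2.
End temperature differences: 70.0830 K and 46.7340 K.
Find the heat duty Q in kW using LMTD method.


LMTD = 57.6222 K
Q = 563.1780 * 33.6390 * 57.6222 = 1091638.1574 W = 1091.6382 kW

1091.6382 kW


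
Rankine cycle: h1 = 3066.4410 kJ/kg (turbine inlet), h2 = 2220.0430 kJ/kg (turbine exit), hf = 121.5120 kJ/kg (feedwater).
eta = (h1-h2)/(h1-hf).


W = 846.3980 kJ/kg
Q_in = 2944.9290 kJ/kg
eta = 0.2874 = 28.7409%

eta = 28.7409%


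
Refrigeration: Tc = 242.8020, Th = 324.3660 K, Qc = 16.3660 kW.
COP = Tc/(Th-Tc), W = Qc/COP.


COP = 242.8020 / 81.5640 = 2.9768
W = 16.3660 / 2.9768 = 5.4978 kW

COP = 2.9768, W = 5.4978 kW


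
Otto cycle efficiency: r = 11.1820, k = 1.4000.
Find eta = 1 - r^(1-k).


r^(k-1) = 2.6267
eta = 1 - 1/2.6267 = 0.6193 = 61.9292%

61.9292%


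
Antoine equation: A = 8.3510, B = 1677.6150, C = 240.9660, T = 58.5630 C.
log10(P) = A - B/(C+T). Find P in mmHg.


C+T = 299.5290
B/(C+T) = 5.6008
log10(P) = 8.3510 - 5.6008 = 2.7502
P = 10^2.7502 = 562.5442 mmHg

562.5442 mmHg


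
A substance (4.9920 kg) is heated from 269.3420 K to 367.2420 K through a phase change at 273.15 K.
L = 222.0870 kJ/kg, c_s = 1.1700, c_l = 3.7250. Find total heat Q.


Q1 (sensible, solid) = 4.9920 * 1.1700 * 3.8080 = 22.2412 kJ
Q2 (latent) = 4.9920 * 222.0870 = 1108.6583 kJ
Q3 (sensible, liquid) = 4.9920 * 3.7250 * 94.0920 = 1749.6596 kJ
Q_total = 2880.5590 kJ

2880.5590 kJ


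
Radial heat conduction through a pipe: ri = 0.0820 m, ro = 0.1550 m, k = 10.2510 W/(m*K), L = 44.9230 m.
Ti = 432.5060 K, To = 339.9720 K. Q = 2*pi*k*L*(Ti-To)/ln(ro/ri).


dT = 92.5340 K
ln(ro/ri) = 0.6367
Q = 2*pi*10.2510*44.9230*92.5340 / 0.6367 = 420510.9754 W

420510.9754 W


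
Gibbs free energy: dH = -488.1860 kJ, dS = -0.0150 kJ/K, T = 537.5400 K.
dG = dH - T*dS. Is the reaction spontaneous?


T*dS = 537.5400 * -0.0150 = -8.0631 kJ
dG = -488.1860 + 8.0631 = -480.1229 kJ (spontaneous)

dG = -480.1229 kJ, spontaneous


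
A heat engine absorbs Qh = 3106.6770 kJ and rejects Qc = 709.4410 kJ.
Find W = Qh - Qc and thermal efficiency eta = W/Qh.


W = 3106.6770 - 709.4410 = 2397.2360 kJ
eta = 2397.2360 / 3106.6770 = 0.7716 = 77.1640%

W = 2397.2360 kJ, eta = 77.1640%


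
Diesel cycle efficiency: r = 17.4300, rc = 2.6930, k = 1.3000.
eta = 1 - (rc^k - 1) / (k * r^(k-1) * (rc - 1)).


r^(k-1) = 2.3572
rc^k = 3.6250
eta = 0.4940 = 49.4014%

49.4014%


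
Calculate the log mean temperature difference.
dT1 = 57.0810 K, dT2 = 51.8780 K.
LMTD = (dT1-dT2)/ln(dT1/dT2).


dT1/dT2 = 1.1003
ln(dT1/dT2) = 0.0956
LMTD = 5.2030 / 0.0956 = 54.4381 K

54.4381 K


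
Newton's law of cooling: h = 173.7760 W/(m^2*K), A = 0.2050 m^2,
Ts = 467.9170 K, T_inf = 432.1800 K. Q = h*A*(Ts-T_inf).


dT = 35.7370 K
Q = 173.7760 * 0.2050 * 35.7370 = 1273.0977 W

1273.0977 W


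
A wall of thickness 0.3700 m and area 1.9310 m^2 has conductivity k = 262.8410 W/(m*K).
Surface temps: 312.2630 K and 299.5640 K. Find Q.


dT = 12.6990 K
Q = 262.8410 * 1.9310 * 12.6990 / 0.3700 = 17419.8008 W

17419.8008 W


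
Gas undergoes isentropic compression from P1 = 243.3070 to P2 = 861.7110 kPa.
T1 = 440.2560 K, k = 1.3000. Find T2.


(k-1)/k = 0.2308
(P2/P1)^exp = 1.3389
T2 = 440.2560 * 1.3389 = 589.4478 K

589.4478 K


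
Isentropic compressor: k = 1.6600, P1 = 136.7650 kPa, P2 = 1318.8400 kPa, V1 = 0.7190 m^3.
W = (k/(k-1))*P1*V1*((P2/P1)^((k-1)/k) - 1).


(k-1)/k = 0.3976
(P2/P1)^exp = 2.4622
W = 2.5152 * 136.7650 * 0.7190 * (2.4622 - 1) = 361.6273 kJ

361.6273 kJ


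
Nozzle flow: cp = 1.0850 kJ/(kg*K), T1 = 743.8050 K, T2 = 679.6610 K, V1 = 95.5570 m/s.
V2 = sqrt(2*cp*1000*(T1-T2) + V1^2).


dT = 64.1440 K
2*cp*1000*dT = 139192.4800
V1^2 = 9131.1402
V2 = sqrt(148323.6202) = 385.1281 m/s

385.1281 m/s


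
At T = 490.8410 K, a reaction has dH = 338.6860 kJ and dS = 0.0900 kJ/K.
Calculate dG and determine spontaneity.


T*dS = 490.8410 * 0.0900 = 44.1757 kJ
dG = 338.6860 - 44.1757 = 294.5103 kJ (non-spontaneous)

dG = 294.5103 kJ, non-spontaneous


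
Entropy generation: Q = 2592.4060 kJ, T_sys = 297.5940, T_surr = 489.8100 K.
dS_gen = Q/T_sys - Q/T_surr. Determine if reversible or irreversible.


dS_sys = 2592.4060/297.5940 = 8.7112 kJ/K
dS_surr = -2592.4060/489.8100 = -5.2927 kJ/K
dS_gen = 8.7112 - 5.2927 = 3.4185 kJ/K (irreversible)

dS_gen = 3.4185 kJ/K, irreversible


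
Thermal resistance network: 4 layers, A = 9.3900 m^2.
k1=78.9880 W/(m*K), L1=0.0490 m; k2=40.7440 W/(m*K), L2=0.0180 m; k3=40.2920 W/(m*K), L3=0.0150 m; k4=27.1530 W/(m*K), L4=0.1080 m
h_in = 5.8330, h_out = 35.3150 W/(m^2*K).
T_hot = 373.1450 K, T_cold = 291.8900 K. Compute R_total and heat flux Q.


R_conv_in = 1/(5.8330*9.3900) = 0.0183
R_1 = 0.0490/(78.9880*9.3900) = 6.6065e-05
R_2 = 0.0180/(40.7440*9.3900) = 4.7048e-05
R_3 = 0.0150/(40.2920*9.3900) = 3.9647e-05
R_4 = 0.1080/(27.1530*9.3900) = 0.0004
R_conv_out = 1/(35.3150*9.3900) = 0.0030
R_total = 0.0218 K/W
Q = 81.2550 / 0.0218 = 3718.8491 W

R_total = 0.0218 K/W, Q = 3718.8491 W


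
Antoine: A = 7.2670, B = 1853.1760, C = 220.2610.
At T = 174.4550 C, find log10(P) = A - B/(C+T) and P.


C+T = 394.7160
B/(C+T) = 4.6950
log10(P) = 7.2670 - 4.6950 = 2.5720
P = 10^2.5720 = 373.2842 mmHg

373.2842 mmHg


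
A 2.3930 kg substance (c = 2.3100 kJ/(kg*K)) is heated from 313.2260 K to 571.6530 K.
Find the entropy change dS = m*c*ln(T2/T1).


T2/T1 = 1.8250
ln(T2/T1) = 0.6016
dS = 2.3930 * 2.3100 * 0.6016 = 3.3256 kJ/K

3.3256 kJ/K


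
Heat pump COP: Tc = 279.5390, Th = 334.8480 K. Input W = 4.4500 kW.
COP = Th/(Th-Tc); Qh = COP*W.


COP = 334.8480 / 55.3090 = 6.0541
Qh = 6.0541 * 4.4500 = 26.9409 kW

COP = 6.0541, Qh = 26.9409 kW


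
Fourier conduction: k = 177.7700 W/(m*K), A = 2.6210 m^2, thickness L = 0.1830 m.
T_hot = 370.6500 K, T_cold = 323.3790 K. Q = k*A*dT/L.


dT = 47.2710 K
Q = 177.7700 * 2.6210 * 47.2710 / 0.1830 = 120356.4012 W

120356.4012 W


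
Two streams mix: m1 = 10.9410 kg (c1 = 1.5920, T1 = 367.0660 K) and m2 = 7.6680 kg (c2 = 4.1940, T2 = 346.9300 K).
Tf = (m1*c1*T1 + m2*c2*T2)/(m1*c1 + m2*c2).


num = 17550.7093
den = 49.5777
Tf = 354.0044 K

354.0044 K


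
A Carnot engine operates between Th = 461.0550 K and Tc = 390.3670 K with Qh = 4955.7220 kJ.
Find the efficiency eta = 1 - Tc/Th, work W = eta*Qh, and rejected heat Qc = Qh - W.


eta = 1 - 390.3670/461.0550 = 0.1533
W = 0.1533 * 4955.7220 = 759.8011 kJ
Qc = 4955.7220 - 759.8011 = 4195.9209 kJ

eta = 15.3318%, W = 759.8011 kJ, Qc = 4195.9209 kJ


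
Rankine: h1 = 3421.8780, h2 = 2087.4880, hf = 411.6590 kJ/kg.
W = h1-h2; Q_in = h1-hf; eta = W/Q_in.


W = 1334.3900 kJ/kg
Q_in = 3010.2190 kJ/kg
eta = 0.4433 = 44.3287%

eta = 44.3287%


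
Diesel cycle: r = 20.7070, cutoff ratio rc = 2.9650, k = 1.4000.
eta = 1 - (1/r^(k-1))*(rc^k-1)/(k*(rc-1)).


r^(k-1) = 3.3608
rc^k = 4.5797
eta = 0.6128 = 61.2826%

61.2826%


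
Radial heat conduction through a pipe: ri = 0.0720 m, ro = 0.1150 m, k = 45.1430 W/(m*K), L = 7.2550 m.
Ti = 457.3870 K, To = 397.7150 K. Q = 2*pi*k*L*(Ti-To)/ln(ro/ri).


dT = 59.6720 K
ln(ro/ri) = 0.4683
Q = 2*pi*45.1430*7.2550*59.6720 / 0.4683 = 262231.9848 W

262231.9848 W


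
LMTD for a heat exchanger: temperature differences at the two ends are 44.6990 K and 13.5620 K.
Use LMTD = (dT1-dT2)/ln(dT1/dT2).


dT1/dT2 = 3.2959
ln(dT1/dT2) = 1.1927
LMTD = 31.1370 / 1.1927 = 26.1068 K

26.1068 K


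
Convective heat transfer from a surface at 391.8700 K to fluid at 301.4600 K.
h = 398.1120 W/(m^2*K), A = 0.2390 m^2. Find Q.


dT = 90.4100 K
Q = 398.1120 * 0.2390 * 90.4100 = 8602.4001 W

8602.4001 W


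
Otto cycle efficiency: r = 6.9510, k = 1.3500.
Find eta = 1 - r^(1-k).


r^(k-1) = 1.9711
eta = 1 - 1/1.9711 = 0.4927 = 49.2678%

49.2678%


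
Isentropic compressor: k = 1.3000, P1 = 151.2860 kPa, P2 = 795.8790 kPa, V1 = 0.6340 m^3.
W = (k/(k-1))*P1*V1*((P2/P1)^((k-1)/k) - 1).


(k-1)/k = 0.2308
(P2/P1)^exp = 1.4669
W = 4.3333 * 151.2860 * 0.6340 * (1.4669 - 1) = 194.0524 kJ

194.0524 kJ


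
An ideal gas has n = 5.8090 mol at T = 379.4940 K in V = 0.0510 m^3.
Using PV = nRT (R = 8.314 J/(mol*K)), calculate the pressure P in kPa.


P = nRT/V = 5.8090 * 8.314 * 379.4940 / 0.0510
= 18328.0521 / 0.0510 = 359373.5704 Pa = 359.3736 kPa

359.3736 kPa


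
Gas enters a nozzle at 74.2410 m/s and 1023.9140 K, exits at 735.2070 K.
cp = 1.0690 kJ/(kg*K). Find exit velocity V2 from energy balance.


dT = 288.7070 K
2*cp*1000*dT = 617255.5660
V1^2 = 5511.7261
V2 = sqrt(622767.2921) = 789.1561 m/s

789.1561 m/s


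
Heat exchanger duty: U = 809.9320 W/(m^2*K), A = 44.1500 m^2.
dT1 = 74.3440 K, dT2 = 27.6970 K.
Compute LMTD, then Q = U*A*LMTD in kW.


LMTD = 47.2433 K
Q = 809.9320 * 44.1500 * 47.2433 = 1689348.1358 W = 1689.3481 kW

1689.3481 kW


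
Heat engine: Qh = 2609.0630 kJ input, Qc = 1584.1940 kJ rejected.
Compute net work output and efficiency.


W = 2609.0630 - 1584.1940 = 1024.8690 kJ
eta = 1024.8690 / 2609.0630 = 0.3928 = 39.2811%

W = 1024.8690 kJ, eta = 39.2811%


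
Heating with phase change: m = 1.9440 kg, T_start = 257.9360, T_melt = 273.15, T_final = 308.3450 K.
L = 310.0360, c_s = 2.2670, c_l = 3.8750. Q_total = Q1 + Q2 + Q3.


Q1 (sensible, solid) = 1.9440 * 2.2670 * 15.2140 = 67.0488 kJ
Q2 (latent) = 1.9440 * 310.0360 = 602.7100 kJ
Q3 (sensible, liquid) = 1.9440 * 3.8750 * 35.1950 = 265.1239 kJ
Q_total = 934.8827 kJ

934.8827 kJ


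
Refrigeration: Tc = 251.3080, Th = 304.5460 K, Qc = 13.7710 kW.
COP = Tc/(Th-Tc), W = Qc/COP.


COP = 251.3080 / 53.2380 = 4.7205
W = 13.7710 / 4.7205 = 2.9173 kW

COP = 4.7205, W = 2.9173 kW


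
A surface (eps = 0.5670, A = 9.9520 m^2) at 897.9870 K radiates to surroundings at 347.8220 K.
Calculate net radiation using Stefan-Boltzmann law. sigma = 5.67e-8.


T^4 = 6.5025e+11
Tsurr^4 = 1.4636e+10
Q = 0.5670 * 5.67e-8 * 9.9520 * 6.3561e+11 = 203361.9228 W

203361.9228 W


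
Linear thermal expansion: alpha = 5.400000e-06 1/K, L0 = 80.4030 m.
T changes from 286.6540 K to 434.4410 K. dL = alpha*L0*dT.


dT = 147.7870 K
dL = 5.400000e-06 * 80.4030 * 147.7870 = 0.064166 m
L_final = 80.467166 m

dL = 0.064166 m


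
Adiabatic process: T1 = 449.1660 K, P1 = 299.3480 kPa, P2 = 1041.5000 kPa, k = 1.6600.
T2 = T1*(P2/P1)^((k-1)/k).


(k-1)/k = 0.3976
(P2/P1)^exp = 1.6417
T2 = 449.1660 * 1.6417 = 737.3866 K

737.3866 K


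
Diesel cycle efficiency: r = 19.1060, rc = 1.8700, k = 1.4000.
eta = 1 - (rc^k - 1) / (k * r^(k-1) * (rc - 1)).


r^(k-1) = 3.2544
rc^k = 2.4020
eta = 0.6463 = 64.6295%

64.6295%


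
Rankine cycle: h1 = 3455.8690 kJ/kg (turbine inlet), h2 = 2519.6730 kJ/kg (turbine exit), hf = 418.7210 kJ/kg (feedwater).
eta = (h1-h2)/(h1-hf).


W = 936.1960 kJ/kg
Q_in = 3037.1480 kJ/kg
eta = 0.3082 = 30.8248%

eta = 30.8248%


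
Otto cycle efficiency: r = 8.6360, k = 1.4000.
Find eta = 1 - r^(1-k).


r^(k-1) = 2.3688
eta = 1 - 1/2.3688 = 0.5778 = 57.7842%

57.7842%


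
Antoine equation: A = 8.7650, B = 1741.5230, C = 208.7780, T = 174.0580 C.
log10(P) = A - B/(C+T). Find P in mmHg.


C+T = 382.8360
B/(C+T) = 4.5490
log10(P) = 8.7650 - 4.5490 = 4.2160
P = 10^4.2160 = 16443.5159 mmHg

16443.5159 mmHg


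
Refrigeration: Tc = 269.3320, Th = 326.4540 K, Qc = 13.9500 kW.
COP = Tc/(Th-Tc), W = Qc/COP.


COP = 269.3320 / 57.1220 = 4.7150
W = 13.9500 / 4.7150 = 2.9586 kW

COP = 4.7150, W = 2.9586 kW


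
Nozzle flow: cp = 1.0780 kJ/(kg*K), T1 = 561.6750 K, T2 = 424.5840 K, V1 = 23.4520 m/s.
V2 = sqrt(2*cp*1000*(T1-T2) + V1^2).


dT = 137.0910 K
2*cp*1000*dT = 295568.1960
V1^2 = 549.9963
V2 = sqrt(296118.1923) = 544.1674 m/s

544.1674 m/s


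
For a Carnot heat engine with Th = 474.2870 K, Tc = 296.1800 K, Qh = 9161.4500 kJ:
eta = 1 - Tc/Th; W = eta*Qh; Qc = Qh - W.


eta = 1 - 296.1800/474.2870 = 0.3755
W = 0.3755 * 9161.4500 = 3440.3607 kJ
Qc = 9161.4500 - 3440.3607 = 5721.0893 kJ

eta = 37.5526%, W = 3440.3607 kJ, Qc = 5721.0893 kJ


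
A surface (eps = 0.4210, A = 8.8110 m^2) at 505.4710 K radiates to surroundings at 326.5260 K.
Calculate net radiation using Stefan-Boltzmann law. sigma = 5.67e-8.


T^4 = 6.5281e+10
Tsurr^4 = 1.1368e+10
Q = 0.4210 * 5.67e-8 * 8.8110 * 5.3913e+10 = 11339.2515 W

11339.2515 W


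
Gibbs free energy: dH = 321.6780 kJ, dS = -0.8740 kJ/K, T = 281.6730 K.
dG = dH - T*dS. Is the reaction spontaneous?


T*dS = 281.6730 * -0.8740 = -246.1822 kJ
dG = 321.6780 + 246.1822 = 567.8602 kJ (non-spontaneous)

dG = 567.8602 kJ, non-spontaneous


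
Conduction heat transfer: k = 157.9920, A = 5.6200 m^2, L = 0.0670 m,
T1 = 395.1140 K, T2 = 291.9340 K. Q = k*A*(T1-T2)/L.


dT = 103.1800 K
Q = 157.9920 * 5.6200 * 103.1800 / 0.0670 = 1367389.1616 W

1367389.1616 W


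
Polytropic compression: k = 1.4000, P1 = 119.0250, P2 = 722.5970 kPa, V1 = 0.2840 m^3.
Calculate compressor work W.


(k-1)/k = 0.2857
(P2/P1)^exp = 1.6741
W = 3.5000 * 119.0250 * 0.2840 * (1.6741 - 1) = 79.7564 kJ

79.7564 kJ


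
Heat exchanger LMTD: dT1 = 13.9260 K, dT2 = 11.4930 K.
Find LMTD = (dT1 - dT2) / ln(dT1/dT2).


dT1/dT2 = 1.2117
ln(dT1/dT2) = 0.1920
LMTD = 2.4330 / 0.1920 = 12.6706 K

12.6706 K


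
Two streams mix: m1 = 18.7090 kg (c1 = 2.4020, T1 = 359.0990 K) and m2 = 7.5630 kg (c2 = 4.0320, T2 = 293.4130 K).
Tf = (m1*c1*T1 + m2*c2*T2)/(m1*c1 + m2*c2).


num = 25084.8971
den = 75.4330
Tf = 332.5452 K

332.5452 K


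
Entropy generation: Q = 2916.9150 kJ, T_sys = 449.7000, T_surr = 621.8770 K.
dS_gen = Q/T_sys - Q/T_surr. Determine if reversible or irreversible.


dS_sys = 2916.9150/449.7000 = 6.4864 kJ/K
dS_surr = -2916.9150/621.8770 = -4.6905 kJ/K
dS_gen = 6.4864 - 4.6905 = 1.7959 kJ/K (irreversible)

dS_gen = 1.7959 kJ/K, irreversible


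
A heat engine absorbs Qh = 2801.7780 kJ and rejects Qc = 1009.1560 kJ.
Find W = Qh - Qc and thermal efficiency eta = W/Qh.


W = 2801.7780 - 1009.1560 = 1792.6220 kJ
eta = 1792.6220 / 2801.7780 = 0.6398 = 63.9816%

W = 1792.6220 kJ, eta = 63.9816%


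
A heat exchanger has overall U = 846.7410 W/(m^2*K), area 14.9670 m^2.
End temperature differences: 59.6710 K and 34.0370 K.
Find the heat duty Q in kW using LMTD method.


LMTD = 45.6610 K
Q = 846.7410 * 14.9670 * 45.6610 = 578669.8942 W = 578.6699 kW

578.6699 kW


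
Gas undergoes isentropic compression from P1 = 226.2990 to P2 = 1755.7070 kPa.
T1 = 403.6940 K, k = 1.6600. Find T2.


(k-1)/k = 0.3976
(P2/P1)^exp = 2.2582
T2 = 403.6940 * 2.2582 = 911.6246 K

911.6246 K


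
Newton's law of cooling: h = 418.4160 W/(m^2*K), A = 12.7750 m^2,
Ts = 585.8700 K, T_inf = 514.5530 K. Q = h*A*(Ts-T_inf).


dT = 71.3170 K
Q = 418.4160 * 12.7750 * 71.3170 = 381208.2212 W

381208.2212 W


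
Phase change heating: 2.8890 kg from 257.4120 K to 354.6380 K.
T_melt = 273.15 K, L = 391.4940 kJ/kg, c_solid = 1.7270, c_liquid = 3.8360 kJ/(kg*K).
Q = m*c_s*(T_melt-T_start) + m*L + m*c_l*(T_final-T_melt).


Q1 (sensible, solid) = 2.8890 * 1.7270 * 15.7380 = 78.5217 kJ
Q2 (latent) = 2.8890 * 391.4940 = 1131.0262 kJ
Q3 (sensible, liquid) = 2.8890 * 3.8360 * 81.4880 = 903.0666 kJ
Q_total = 2112.6145 kJ

2112.6145 kJ


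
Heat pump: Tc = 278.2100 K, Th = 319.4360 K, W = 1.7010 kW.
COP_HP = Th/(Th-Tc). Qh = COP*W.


COP = 319.4360 / 41.2260 = 7.7484
Qh = 7.7484 * 1.7010 = 13.1800 kW

COP = 7.7484, Qh = 13.1800 kW


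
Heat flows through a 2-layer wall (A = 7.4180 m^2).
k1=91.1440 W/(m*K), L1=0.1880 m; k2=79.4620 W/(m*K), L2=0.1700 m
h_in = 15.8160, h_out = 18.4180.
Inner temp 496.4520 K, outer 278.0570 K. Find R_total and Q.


R_conv_in = 1/(15.8160*7.4180) = 0.0085
R_1 = 0.1880/(91.1440*7.4180) = 0.0003
R_2 = 0.1700/(79.4620*7.4180) = 0.0003
R_conv_out = 1/(18.4180*7.4180) = 0.0073
R_total = 0.0164 K/W
Q = 218.3950 / 0.0164 = 13309.2545 W

R_total = 0.0164 K/W, Q = 13309.2545 W


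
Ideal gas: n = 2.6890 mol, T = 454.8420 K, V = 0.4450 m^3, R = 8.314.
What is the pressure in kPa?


P = nRT/V = 2.6890 * 8.314 * 454.8420 / 0.4450
= 10168.6051 / 0.4450 = 22850.7980 Pa = 22.8508 kPa

22.8508 kPa


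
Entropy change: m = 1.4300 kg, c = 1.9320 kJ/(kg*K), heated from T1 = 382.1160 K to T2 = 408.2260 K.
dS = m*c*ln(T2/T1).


T2/T1 = 1.0683
ln(T2/T1) = 0.0661
dS = 1.4300 * 1.9320 * 0.0661 = 0.1826 kJ/K

0.1826 kJ/K


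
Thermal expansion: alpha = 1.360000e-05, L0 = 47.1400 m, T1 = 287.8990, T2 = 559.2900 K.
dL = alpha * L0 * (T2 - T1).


dT = 271.3910 K
dL = 1.360000e-05 * 47.1400 * 271.3910 = 0.173990 m
L_final = 47.313990 m

dL = 0.173990 m


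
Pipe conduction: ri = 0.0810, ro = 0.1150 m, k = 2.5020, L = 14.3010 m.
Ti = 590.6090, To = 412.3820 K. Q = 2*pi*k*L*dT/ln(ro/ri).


dT = 178.2270 K
ln(ro/ri) = 0.3505
Q = 2*pi*2.5020*14.3010*178.2270 / 0.3505 = 114324.7216 W

114324.7216 W


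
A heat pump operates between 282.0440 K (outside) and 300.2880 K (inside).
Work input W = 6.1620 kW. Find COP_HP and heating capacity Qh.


COP = 300.2880 / 18.2440 = 16.4595
Qh = 16.4595 * 6.1620 = 101.4237 kW

COP = 16.4595, Qh = 101.4237 kW


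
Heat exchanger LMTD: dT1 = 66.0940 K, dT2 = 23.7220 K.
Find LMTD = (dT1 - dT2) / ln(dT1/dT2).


dT1/dT2 = 2.7862
ln(dT1/dT2) = 1.0247
LMTD = 42.3720 / 1.0247 = 41.3516 K

41.3516 K


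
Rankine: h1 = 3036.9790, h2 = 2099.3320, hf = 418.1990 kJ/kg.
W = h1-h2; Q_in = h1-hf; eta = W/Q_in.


W = 937.6470 kJ/kg
Q_in = 2618.7800 kJ/kg
eta = 0.3580 = 35.8047%

eta = 35.8047%


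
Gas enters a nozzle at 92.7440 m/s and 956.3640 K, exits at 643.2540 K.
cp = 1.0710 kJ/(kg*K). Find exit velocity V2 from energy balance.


dT = 313.1100 K
2*cp*1000*dT = 670681.6200
V1^2 = 8601.4495
V2 = sqrt(679283.0695) = 824.1863 m/s

824.1863 m/s


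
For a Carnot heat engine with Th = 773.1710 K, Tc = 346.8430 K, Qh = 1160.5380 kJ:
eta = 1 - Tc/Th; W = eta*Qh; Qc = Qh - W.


eta = 1 - 346.8430/773.1710 = 0.5514
W = 0.5514 * 1160.5380 = 639.9229 kJ
Qc = 1160.5380 - 639.9229 = 520.6151 kJ

eta = 55.1402%, W = 639.9229 kJ, Qc = 520.6151 kJ


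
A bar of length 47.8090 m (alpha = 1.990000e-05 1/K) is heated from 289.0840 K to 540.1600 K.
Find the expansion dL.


dT = 251.0760 K
dL = 1.990000e-05 * 47.8090 * 251.0760 = 0.238873 m
L_final = 48.047873 m

dL = 0.238873 m


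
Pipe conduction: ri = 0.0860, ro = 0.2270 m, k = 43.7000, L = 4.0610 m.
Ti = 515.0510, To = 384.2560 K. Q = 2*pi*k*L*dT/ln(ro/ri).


dT = 130.7950 K
ln(ro/ri) = 0.9706
Q = 2*pi*43.7000*4.0610*130.7950 / 0.9706 = 150260.1896 W

150260.1896 W


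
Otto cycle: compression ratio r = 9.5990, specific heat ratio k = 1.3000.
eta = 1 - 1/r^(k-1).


r^(k-1) = 1.9709
eta = 1 - 1/1.9709 = 0.4926 = 49.2621%

49.2621%


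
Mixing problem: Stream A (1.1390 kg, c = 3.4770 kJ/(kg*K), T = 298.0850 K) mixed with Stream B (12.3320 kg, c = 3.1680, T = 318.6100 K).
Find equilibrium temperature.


num = 13627.8910
den = 43.0281
Tf = 316.7209 K

316.7209 K


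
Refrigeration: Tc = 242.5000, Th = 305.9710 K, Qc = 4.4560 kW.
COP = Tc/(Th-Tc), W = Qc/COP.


COP = 242.5000 / 63.4710 = 3.8206
W = 4.4560 / 3.8206 = 1.1663 kW

COP = 3.8206, W = 1.1663 kW


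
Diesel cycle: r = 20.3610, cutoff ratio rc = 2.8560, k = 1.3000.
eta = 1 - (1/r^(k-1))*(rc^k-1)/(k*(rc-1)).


r^(k-1) = 2.4697
rc^k = 3.9128
eta = 0.5112 = 51.1182%

51.1182%


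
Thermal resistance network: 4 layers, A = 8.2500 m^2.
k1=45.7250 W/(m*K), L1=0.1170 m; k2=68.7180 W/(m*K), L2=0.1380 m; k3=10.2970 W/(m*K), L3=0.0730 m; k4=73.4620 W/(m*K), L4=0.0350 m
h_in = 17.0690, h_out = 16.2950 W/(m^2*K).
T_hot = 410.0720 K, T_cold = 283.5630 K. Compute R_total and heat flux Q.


R_conv_in = 1/(17.0690*8.2500) = 0.0071
R_1 = 0.1170/(45.7250*8.2500) = 0.0003
R_2 = 0.1380/(68.7180*8.2500) = 0.0002
R_3 = 0.0730/(10.2970*8.2500) = 0.0009
R_4 = 0.0350/(73.4620*8.2500) = 5.7750e-05
R_conv_out = 1/(16.2950*8.2500) = 0.0074
R_total = 0.0160 K/W
Q = 126.5090 / 0.0160 = 7901.5974 W

R_total = 0.0160 K/W, Q = 7901.5974 W


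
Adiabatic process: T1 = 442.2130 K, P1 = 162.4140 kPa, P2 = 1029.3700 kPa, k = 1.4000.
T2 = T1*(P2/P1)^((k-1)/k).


(k-1)/k = 0.2857
(P2/P1)^exp = 1.6948
T2 = 442.2130 * 1.6948 = 749.4791 K

749.4791 K


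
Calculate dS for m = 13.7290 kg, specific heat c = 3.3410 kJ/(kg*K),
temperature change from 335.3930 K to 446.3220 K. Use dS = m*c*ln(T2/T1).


T2/T1 = 1.3307
ln(T2/T1) = 0.2857
dS = 13.7290 * 3.3410 * 0.2857 = 13.1064 kJ/K

13.1064 kJ/K


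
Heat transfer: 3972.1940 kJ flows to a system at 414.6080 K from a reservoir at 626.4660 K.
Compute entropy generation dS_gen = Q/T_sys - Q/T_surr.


dS_sys = 3972.1940/414.6080 = 9.5806 kJ/K
dS_surr = -3972.1940/626.4660 = -6.3406 kJ/K
dS_gen = 9.5806 - 6.3406 = 3.2400 kJ/K (irreversible)

dS_gen = 3.2400 kJ/K, irreversible


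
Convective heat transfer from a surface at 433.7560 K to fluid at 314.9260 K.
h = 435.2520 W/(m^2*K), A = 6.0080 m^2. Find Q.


dT = 118.8300 K
Q = 435.2520 * 6.0080 * 118.8300 = 310739.7389 W

310739.7389 W


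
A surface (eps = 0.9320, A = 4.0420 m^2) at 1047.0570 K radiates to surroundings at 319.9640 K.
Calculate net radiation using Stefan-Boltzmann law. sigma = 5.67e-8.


T^4 = 1.2019e+12
Tsurr^4 = 1.0481e+10
Q = 0.9320 * 5.67e-8 * 4.0420 * 1.1915e+12 = 254491.2553 W

254491.2553 W


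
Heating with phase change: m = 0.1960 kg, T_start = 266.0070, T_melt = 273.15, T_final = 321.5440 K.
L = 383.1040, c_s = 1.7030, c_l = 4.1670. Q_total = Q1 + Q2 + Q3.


Q1 (sensible, solid) = 0.1960 * 1.7030 * 7.1430 = 2.3842 kJ
Q2 (latent) = 0.1960 * 383.1040 = 75.0884 kJ
Q3 (sensible, liquid) = 0.1960 * 4.1670 * 48.3940 = 39.5249 kJ
Q_total = 116.9976 kJ

116.9976 kJ


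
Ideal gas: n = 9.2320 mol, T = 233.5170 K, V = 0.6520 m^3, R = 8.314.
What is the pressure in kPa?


P = nRT/V = 9.2320 * 8.314 * 233.5170 / 0.6520
= 17923.5618 / 0.6520 = 27490.1255 Pa = 27.4901 kPa

27.4901 kPa


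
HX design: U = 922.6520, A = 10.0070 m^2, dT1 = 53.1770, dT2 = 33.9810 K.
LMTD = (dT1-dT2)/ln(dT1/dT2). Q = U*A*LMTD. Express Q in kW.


LMTD = 42.8650 K
Q = 922.6520 * 10.0070 * 42.8650 = 395771.7484 W = 395.7717 kW

395.7717 kW


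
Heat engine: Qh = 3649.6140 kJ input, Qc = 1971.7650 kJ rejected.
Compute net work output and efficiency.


W = 3649.6140 - 1971.7650 = 1677.8490 kJ
eta = 1677.8490 / 3649.6140 = 0.4597 = 45.9733%

W = 1677.8490 kJ, eta = 45.9733%


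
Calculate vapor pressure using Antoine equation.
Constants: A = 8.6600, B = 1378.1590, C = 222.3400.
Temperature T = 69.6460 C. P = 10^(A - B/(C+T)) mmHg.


C+T = 291.9860
B/(C+T) = 4.7199
log10(P) = 8.6600 - 4.7199 = 3.9401
P = 10^3.9401 = 8710.6607 mmHg

8710.6607 mmHg


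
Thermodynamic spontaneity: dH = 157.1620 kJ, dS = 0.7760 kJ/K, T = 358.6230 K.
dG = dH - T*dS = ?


T*dS = 358.6230 * 0.7760 = 278.2914 kJ
dG = 157.1620 - 278.2914 = -121.1294 kJ (spontaneous)

dG = -121.1294 kJ, spontaneous


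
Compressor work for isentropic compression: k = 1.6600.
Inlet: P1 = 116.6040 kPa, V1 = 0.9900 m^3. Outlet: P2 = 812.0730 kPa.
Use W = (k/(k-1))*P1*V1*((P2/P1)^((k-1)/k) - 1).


(k-1)/k = 0.3976
(P2/P1)^exp = 2.1633
W = 2.5152 * 116.6040 * 0.9900 * (2.1633 - 1) = 337.7642 kJ

337.7642 kJ


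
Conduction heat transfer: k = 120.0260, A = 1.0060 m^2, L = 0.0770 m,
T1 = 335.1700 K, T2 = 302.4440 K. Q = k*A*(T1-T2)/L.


dT = 32.7260 K
Q = 120.0260 * 1.0060 * 32.7260 / 0.0770 = 51318.6844 W

51318.6844 W


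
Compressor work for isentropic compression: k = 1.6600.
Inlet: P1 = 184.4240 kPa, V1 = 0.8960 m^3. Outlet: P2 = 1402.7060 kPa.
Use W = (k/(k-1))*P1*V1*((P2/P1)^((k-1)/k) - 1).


(k-1)/k = 0.3976
(P2/P1)^exp = 2.2405
W = 2.5152 * 184.4240 * 0.8960 * (2.2405 - 1) = 515.5502 kJ

515.5502 kJ
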